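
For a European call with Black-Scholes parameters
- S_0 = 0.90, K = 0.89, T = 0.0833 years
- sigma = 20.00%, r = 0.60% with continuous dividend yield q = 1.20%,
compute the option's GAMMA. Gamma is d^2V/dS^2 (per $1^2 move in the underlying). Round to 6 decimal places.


Answer: Gamma = 7.498215

Derivation:
d1 = 0.2137691779; d2 = 0.1560456991
phi(d1) = 0.3899303428; exp(-qT) = 0.9990008994; exp(-rT) = 0.9995003249
Gamma = exp(-qT) * phi(d1) / (S * sigma * sqrt(T)) = 0.9990008994 * 0.3899303428 / (0.9000 * 0.2000 * 0.2886173938) = 7.498215


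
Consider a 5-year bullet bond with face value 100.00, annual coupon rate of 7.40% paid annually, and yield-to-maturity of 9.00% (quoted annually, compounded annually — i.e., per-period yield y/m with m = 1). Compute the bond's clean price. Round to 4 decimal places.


Coupon per period c = face * coupon_rate / m = 7.400000
Periods per year m = 1; per-period yield y/m = 0.090000
Number of cashflows N = 5
Cashflows (t years, CF_t, discount factor 1/(1+y/m)^(m*t), PV):
  t = 1.0000: CF_t = 7.400000, DF = 0.917431, PV = 6.788991
  t = 2.0000: CF_t = 7.400000, DF = 0.841680, PV = 6.228432
  t = 3.0000: CF_t = 7.400000, DF = 0.772183, PV = 5.714158
  t = 4.0000: CF_t = 7.400000, DF = 0.708425, PV = 5.242347
  t = 5.0000: CF_t = 107.400000, DF = 0.649931, PV = 69.802631
Price P = sum_t PV_t = 93.776558

Answer: Price = 93.7766


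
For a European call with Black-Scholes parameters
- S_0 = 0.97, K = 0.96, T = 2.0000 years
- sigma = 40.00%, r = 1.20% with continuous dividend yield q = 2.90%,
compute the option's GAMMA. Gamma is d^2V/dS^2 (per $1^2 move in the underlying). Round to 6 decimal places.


Answer: Gamma = 0.666432

Derivation:
d1 = 0.2410576285; d2 = -0.3246277964
phi(d1) = 0.3875180218; exp(-qT) = 0.9436499474; exp(-rT) = 0.9762857098
Gamma = exp(-qT) * phi(d1) / (S * sigma * sqrt(T)) = 0.9436499474 * 0.3875180218 / (0.9700 * 0.4000 * 1.4142135624) = 0.666432


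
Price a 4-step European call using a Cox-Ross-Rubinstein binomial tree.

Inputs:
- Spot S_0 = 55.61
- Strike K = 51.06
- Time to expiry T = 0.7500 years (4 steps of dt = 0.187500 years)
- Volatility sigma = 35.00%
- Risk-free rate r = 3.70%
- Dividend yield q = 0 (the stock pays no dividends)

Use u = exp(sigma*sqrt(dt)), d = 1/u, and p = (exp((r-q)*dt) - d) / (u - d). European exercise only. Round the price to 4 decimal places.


Answer: Price = V(0,0) = 9.9394

Derivation:
dt = T/N = 0.187500
u = exp(sigma*sqrt(dt)) = 1.163642; d = 1/u = 0.859371
p = (exp((r-q)*dt) - d) / (u - d) = 0.485063
Discount per step: exp(-r*dt) = 0.993087
Stock lattice S(k, i) with i counting down-moves:
  k=0: S(0,0) = 55.6100
  k=1: S(1,0) = 64.7101; S(1,1) = 47.7896
  k=2: S(2,0) = 75.2994; S(2,1) = 55.6100; S(2,2) = 41.0690
  k=3: S(3,0) = 87.6215; S(3,1) = 64.7101; S(3,2) = 47.7896; S(3,3) = 35.2935
  k=4: S(4,0) = 101.9600; S(4,1) = 75.2994; S(4,2) = 55.6100; S(4,3) = 41.0690; S(4,4) = 30.3302
Terminal payoffs V(N, i) = max(S_T - K, 0):
  V(4,0) = 50.900025; V(4,1) = 24.239382; V(4,2) = 4.550000; V(4,3) = 0.000000; V(4,4) = 0.000000
Backward induction: V(k, i) = exp(-r*dt) * [p * V(k+1, i) + (1-p) * V(k+1, i+1)].
  V(3,0) = exp(-r*dt) * [p*50.900025 + (1-p)*24.239382] = 36.914501
  V(3,1) = exp(-r*dt) * [p*24.239382 + (1-p)*4.550000] = 14.003115
  V(3,2) = exp(-r*dt) * [p*4.550000 + (1-p)*0.000000] = 2.191780
  V(3,3) = exp(-r*dt) * [p*0.000000 + (1-p)*0.000000] = 0.000000
  V(2,0) = exp(-r*dt) * [p*36.914501 + (1-p)*14.003115] = 24.942948
  V(2,1) = exp(-r*dt) * [p*14.003115 + (1-p)*2.191780] = 7.866265
  V(2,2) = exp(-r*dt) * [p*2.191780 + (1-p)*0.000000] = 1.055802
  V(1,0) = exp(-r*dt) * [p*24.942948 + (1-p)*7.866265] = 16.037890
  V(1,1) = exp(-r*dt) * [p*7.866265 + (1-p)*1.055802] = 4.329171
  V(0,0) = exp(-r*dt) * [p*16.037890 + (1-p)*4.329171] = 9.939448


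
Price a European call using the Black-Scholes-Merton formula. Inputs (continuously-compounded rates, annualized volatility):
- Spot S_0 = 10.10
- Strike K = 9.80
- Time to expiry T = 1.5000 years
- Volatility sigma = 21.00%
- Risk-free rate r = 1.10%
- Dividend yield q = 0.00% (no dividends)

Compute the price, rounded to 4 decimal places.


Answer: Price = 1.2566

Derivation:
d1 = (ln(S/K) + (r - q + 0.5*sigma^2) * T) / (sigma * sqrt(T)) = 0.30998891
d2 = d1 - sigma * sqrt(T) = 0.05279248
exp(-rT) = 0.98363538; exp(-qT) = 1.00000000
C = S_0 * exp(-qT) * N(d1) - K * exp(-rT) * N(d2)
N(d1) = 0.62171530; N(d2) = 0.52105138
C = 10.1000 * 1.00000000 * 0.62171530 - 9.8000 * 0.98363538 * 0.52105138 = 1.2566


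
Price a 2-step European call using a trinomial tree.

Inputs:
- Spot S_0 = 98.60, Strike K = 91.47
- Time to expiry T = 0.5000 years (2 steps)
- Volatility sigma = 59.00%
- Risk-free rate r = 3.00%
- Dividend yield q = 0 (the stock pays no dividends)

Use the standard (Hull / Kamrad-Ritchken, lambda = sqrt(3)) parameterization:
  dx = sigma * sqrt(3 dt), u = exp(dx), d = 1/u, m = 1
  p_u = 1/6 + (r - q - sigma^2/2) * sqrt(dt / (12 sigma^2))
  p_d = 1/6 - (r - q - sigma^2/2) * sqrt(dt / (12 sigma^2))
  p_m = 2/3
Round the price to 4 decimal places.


dt = T/N = 0.250000; dx = sigma*sqrt(3*dt) = 0.510955
u = exp(dx) = 1.666882; d = 1/u = 0.599922
p_u = 0.131426, p_m = 0.666667, p_d = 0.201907
Discount per step: exp(-r*dt) = 0.992528
Stock lattice S(k, j) with j the centered position index:
  k=0: S(0,+0) = 98.6000
  k=1: S(1,-1) = 59.1523; S(1,+0) = 98.6000; S(1,+1) = 164.3546
  k=2: S(2,-2) = 35.4868; S(2,-1) = 59.1523; S(2,+0) = 98.6000; S(2,+1) = 164.3546; S(2,+2) = 273.9598
Terminal payoffs V(N, j) = max(S_T - K, 0):
  V(2,-2) = 0.000000; V(2,-1) = 0.000000; V(2,+0) = 7.130000; V(2,+1) = 72.884594; V(2,+2) = 182.489761
Backward induction: V(k, j) = exp(-r*dt) * [p_u * V(k+1, j+1) + p_m * V(k+1, j) + p_d * V(k+1, j-1)]
  V(1,-1) = exp(-r*dt) * [p_u*7.130000 + p_m*0.000000 + p_d*0.000000] = 0.930068
  V(1,+0) = exp(-r*dt) * [p_u*72.884594 + p_m*7.130000 + p_d*0.000000] = 14.225194
  V(1,+1) = exp(-r*dt) * [p_u*182.489761 + p_m*72.884594 + p_d*7.130000] = 73.460254
  V(0,+0) = exp(-r*dt) * [p_u*73.460254 + p_m*14.225194 + p_d*0.930068] = 19.181457

Answer: Price = V(0,0) = 19.1815


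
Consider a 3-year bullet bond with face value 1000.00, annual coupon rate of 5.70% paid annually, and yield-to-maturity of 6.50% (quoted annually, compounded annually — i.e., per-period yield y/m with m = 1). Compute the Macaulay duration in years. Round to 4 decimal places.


Coupon per period c = face * coupon_rate / m = 57.000000
Periods per year m = 1; per-period yield y/m = 0.065000
Number of cashflows N = 3
Cashflows (t years, CF_t, discount factor 1/(1+y/m)^(m*t), PV):
  t = 1.0000: CF_t = 57.000000, DF = 0.938967, PV = 53.521127
  t = 2.0000: CF_t = 57.000000, DF = 0.881659, PV = 50.254579
  t = 3.0000: CF_t = 1057.000000, DF = 0.827849, PV = 875.036490
Price P = sum_t PV_t = 978.812196
Macaulay numerator sum_t t * PV_t:
  t * PV_t at t = 1.0000: 53.521127
  t * PV_t at t = 2.0000: 100.509158
  t * PV_t at t = 3.0000: 2625.109470
Macaulay duration D = (sum_t t * PV_t) / P = 2779.139755 / 978.812196 = 2.839298

Answer: Macaulay duration = 2.8393 years


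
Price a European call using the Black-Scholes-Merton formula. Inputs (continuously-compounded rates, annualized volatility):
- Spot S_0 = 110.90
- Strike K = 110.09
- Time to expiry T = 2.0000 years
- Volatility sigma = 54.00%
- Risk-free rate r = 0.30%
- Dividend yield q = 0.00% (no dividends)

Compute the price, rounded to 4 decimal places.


d1 = (ln(S/K) + (r - q + 0.5*sigma^2) * T) / (sigma * sqrt(T)) = 0.39929362
d2 = d1 - sigma * sqrt(T) = -0.36438171
exp(-rT) = 0.99401796; exp(-qT) = 1.00000000
C = S_0 * exp(-qT) * N(d1) - K * exp(-rT) * N(d2)
N(d1) = 0.65516156; N(d2) = 0.35778650
C = 110.9000 * 1.00000000 * 0.65516156 - 110.0900 * 0.99401796 * 0.35778650 = 33.5043

Answer: Price = 33.5043


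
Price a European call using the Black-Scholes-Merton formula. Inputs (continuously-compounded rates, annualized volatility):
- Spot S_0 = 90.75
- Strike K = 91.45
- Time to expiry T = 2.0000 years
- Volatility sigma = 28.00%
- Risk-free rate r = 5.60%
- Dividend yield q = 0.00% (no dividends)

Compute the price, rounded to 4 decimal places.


Answer: Price = 18.4928

Derivation:
d1 = (ln(S/K) + (r - q + 0.5*sigma^2) * T) / (sigma * sqrt(T)) = 0.46142783
d2 = d1 - sigma * sqrt(T) = 0.06544803
exp(-rT) = 0.89404426; exp(-qT) = 1.00000000
C = S_0 * exp(-qT) * N(d1) - K * exp(-rT) * N(d2)
N(d1) = 0.67775416; N(d2) = 0.52609136
C = 90.7500 * 1.00000000 * 0.67775416 - 91.4500 * 0.89404426 * 0.52609136 = 18.4928


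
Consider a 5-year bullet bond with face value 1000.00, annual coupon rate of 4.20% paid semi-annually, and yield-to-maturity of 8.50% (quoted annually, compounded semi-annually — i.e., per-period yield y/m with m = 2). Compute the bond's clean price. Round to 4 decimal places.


Answer: Price = 827.7659

Derivation:
Coupon per period c = face * coupon_rate / m = 21.000000
Periods per year m = 2; per-period yield y/m = 0.042500
Number of cashflows N = 10
Cashflows (t years, CF_t, discount factor 1/(1+y/m)^(m*t), PV):
  t = 0.5000: CF_t = 21.000000, DF = 0.959233, PV = 20.143885
  t = 1.0000: CF_t = 21.000000, DF = 0.920127, PV = 19.322671
  t = 1.5000: CF_t = 21.000000, DF = 0.882616, PV = 18.534937
  t = 2.0000: CF_t = 21.000000, DF = 0.846634, PV = 17.779316
  t = 2.5000: CF_t = 21.000000, DF = 0.812119, PV = 17.054499
  t = 3.0000: CF_t = 21.000000, DF = 0.779011, PV = 16.359232
  t = 3.5000: CF_t = 21.000000, DF = 0.747253, PV = 15.692309
  t = 4.0000: CF_t = 21.000000, DF = 0.716789, PV = 15.052575
  t = 4.5000: CF_t = 21.000000, DF = 0.687568, PV = 14.438920
  t = 5.0000: CF_t = 1021.000000, DF = 0.659537, PV = 673.387586
Price P = sum_t PV_t = 827.765929


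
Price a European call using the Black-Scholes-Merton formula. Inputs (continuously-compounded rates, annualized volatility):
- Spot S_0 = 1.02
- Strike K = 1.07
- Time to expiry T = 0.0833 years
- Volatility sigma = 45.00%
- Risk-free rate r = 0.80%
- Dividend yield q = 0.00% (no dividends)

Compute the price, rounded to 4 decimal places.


Answer: Price = 0.0330

Derivation:
d1 = (ln(S/K) + (r - q + 0.5*sigma^2) * T) / (sigma * sqrt(T)) = -0.29839963
d2 = d1 - sigma * sqrt(T) = -0.42827746
exp(-rT) = 0.99933382; exp(-qT) = 1.00000000
C = S_0 * exp(-qT) * N(d1) - K * exp(-rT) * N(d2)
N(d1) = 0.38269908; N(d2) = 0.33422456
C = 1.0200 * 1.00000000 * 0.38269908 - 1.0700 * 0.99933382 * 0.33422456 = 0.0330


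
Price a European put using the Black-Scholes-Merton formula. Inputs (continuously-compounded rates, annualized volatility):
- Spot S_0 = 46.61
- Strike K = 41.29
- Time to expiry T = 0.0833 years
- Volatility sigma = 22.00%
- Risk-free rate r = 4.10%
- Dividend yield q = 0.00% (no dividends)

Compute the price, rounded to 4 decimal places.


Answer: Price = 0.0261

Derivation:
d1 = (ln(S/K) + (r - q + 0.5*sigma^2) * T) / (sigma * sqrt(T)) = 1.99424021
d2 = d1 - sigma * sqrt(T) = 1.93074438
exp(-rT) = 0.99659053; exp(-qT) = 1.00000000
P = K * exp(-rT) * N(-d2) - S_0 * exp(-qT) * N(-d1)
N(-d1) = 0.02306291; N(-d2) = 0.02675734
P = 41.2900 * 0.99659053 * 0.02675734 - 46.6100 * 1.00000000 * 0.02306291 = 0.0261


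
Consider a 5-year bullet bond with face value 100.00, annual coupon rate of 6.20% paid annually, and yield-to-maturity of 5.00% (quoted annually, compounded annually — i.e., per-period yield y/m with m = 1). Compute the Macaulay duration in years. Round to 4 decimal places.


Answer: Macaulay duration = 4.4648 years

Derivation:
Coupon per period c = face * coupon_rate / m = 6.200000
Periods per year m = 1; per-period yield y/m = 0.050000
Number of cashflows N = 5
Cashflows (t years, CF_t, discount factor 1/(1+y/m)^(m*t), PV):
  t = 1.0000: CF_t = 6.200000, DF = 0.952381, PV = 5.904762
  t = 2.0000: CF_t = 6.200000, DF = 0.907029, PV = 5.623583
  t = 3.0000: CF_t = 6.200000, DF = 0.863838, PV = 5.355793
  t = 4.0000: CF_t = 6.200000, DF = 0.822702, PV = 5.100755
  t = 5.0000: CF_t = 106.200000, DF = 0.783526, PV = 83.210479
Price P = sum_t PV_t = 105.195372
Macaulay numerator sum_t t * PV_t:
  t * PV_t at t = 1.0000: 5.904762
  t * PV_t at t = 2.0000: 11.247166
  t * PV_t at t = 3.0000: 16.067379
  t * PV_t at t = 4.0000: 20.403021
  t * PV_t at t = 5.0000: 416.052394
Macaulay duration D = (sum_t t * PV_t) / P = 469.674723 / 105.195372 = 4.464785


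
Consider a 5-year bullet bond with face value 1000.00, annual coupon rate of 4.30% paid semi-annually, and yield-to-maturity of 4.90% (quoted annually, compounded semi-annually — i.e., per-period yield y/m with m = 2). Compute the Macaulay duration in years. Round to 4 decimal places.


Coupon per period c = face * coupon_rate / m = 21.500000
Periods per year m = 2; per-period yield y/m = 0.024500
Number of cashflows N = 10
Cashflows (t years, CF_t, discount factor 1/(1+y/m)^(m*t), PV):
  t = 0.5000: CF_t = 21.500000, DF = 0.976086, PV = 20.985847
  t = 1.0000: CF_t = 21.500000, DF = 0.952744, PV = 20.483989
  t = 1.5000: CF_t = 21.500000, DF = 0.929960, PV = 19.994133
  t = 2.0000: CF_t = 21.500000, DF = 0.907721, PV = 19.515991
  t = 2.5000: CF_t = 21.500000, DF = 0.886013, PV = 19.049284
  t = 3.0000: CF_t = 21.500000, DF = 0.864825, PV = 18.593737
  t = 3.5000: CF_t = 21.500000, DF = 0.844143, PV = 18.149084
  t = 4.0000: CF_t = 21.500000, DF = 0.823957, PV = 17.715065
  t = 4.5000: CF_t = 21.500000, DF = 0.804252, PV = 17.291425
  t = 5.0000: CF_t = 1021.500000, DF = 0.785019, PV = 801.897286
Price P = sum_t PV_t = 973.675841
Macaulay numerator sum_t t * PV_t:
  t * PV_t at t = 0.5000: 10.492923
  t * PV_t at t = 1.0000: 20.483989
  t * PV_t at t = 1.5000: 29.991199
  t * PV_t at t = 2.0000: 39.031982
  t * PV_t at t = 2.5000: 47.623209
  t * PV_t at t = 3.0000: 55.781211
  t * PV_t at t = 3.5000: 63.521795
  t * PV_t at t = 4.0000: 70.860261
  t * PV_t at t = 4.5000: 77.811414
  t * PV_t at t = 5.0000: 4009.486430
Macaulay duration D = (sum_t t * PV_t) / P = 4425.084414 / 973.675841 = 4.544720

Answer: Macaulay duration = 4.5447 years


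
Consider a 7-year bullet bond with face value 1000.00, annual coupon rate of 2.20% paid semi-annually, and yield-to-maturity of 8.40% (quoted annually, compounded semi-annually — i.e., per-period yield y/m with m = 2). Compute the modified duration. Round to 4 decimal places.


Coupon per period c = face * coupon_rate / m = 11.000000
Periods per year m = 2; per-period yield y/m = 0.042000
Number of cashflows N = 14
Cashflows (t years, CF_t, discount factor 1/(1+y/m)^(m*t), PV):
  t = 0.5000: CF_t = 11.000000, DF = 0.959693, PV = 10.556622
  t = 1.0000: CF_t = 11.000000, DF = 0.921010, PV = 10.131115
  t = 1.5000: CF_t = 11.000000, DF = 0.883887, PV = 9.722759
  t = 2.0000: CF_t = 11.000000, DF = 0.848260, PV = 9.330863
  t = 2.5000: CF_t = 11.000000, DF = 0.814069, PV = 8.954763
  t = 3.0000: CF_t = 11.000000, DF = 0.781257, PV = 8.593822
  t = 3.5000: CF_t = 11.000000, DF = 0.749766, PV = 8.247430
  t = 4.0000: CF_t = 11.000000, DF = 0.719545, PV = 7.915000
  t = 4.5000: CF_t = 11.000000, DF = 0.690543, PV = 7.595970
  t = 5.0000: CF_t = 11.000000, DF = 0.662709, PV = 7.289798
  t = 5.5000: CF_t = 11.000000, DF = 0.635997, PV = 6.995967
  t = 6.0000: CF_t = 11.000000, DF = 0.610362, PV = 6.713980
  t = 6.5000: CF_t = 11.000000, DF = 0.585760, PV = 6.443359
  t = 7.0000: CF_t = 1011.000000, DF = 0.562150, PV = 568.333283
Price P = sum_t PV_t = 676.824732
First compute Macaulay numerator sum_t t * PV_t:
  t * PV_t at t = 0.5000: 5.278311
  t * PV_t at t = 1.0000: 10.131115
  t * PV_t at t = 1.5000: 14.584139
  t * PV_t at t = 2.0000: 18.661726
  t * PV_t at t = 2.5000: 22.386907
  t * PV_t at t = 3.0000: 25.781467
  t * PV_t at t = 3.5000: 28.866006
  t * PV_t at t = 4.0000: 31.660001
  t * PV_t at t = 4.5000: 34.181863
  t * PV_t at t = 5.0000: 36.448990
  t * PV_t at t = 5.5000: 38.477821
  t * PV_t at t = 6.0000: 40.283881
  t * PV_t at t = 6.5000: 41.881834
  t * PV_t at t = 7.0000: 3978.332981
Macaulay duration D = 4326.957042 / 676.824732 = 6.393024
Modified duration = D / (1 + y/m) = 6.393024 / (1 + 0.042000) = 6.135340

Answer: Modified duration = 6.1353


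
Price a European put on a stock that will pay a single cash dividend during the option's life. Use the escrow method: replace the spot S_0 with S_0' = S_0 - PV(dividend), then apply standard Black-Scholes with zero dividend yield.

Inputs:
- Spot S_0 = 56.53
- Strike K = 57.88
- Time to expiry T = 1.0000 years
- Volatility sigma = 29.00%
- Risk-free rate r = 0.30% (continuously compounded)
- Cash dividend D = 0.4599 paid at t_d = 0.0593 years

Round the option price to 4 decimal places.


Answer: Price = 7.4088

Derivation:
PV(D) = D * exp(-r * t_d) = 0.4599 * 0.99982212 = 0.45981819
S_0' = S_0 - PV(D) = 56.5300 - 0.45981819 = 56.07018181
d1 = (ln(S_0'/K) + (r + sigma^2/2)*T) / (sigma*sqrt(T)) = 0.04580087
d2 = d1 - sigma*sqrt(T) = -0.24419913
exp(-rT) = 0.99700450
N(-d1) = 0.48173448; N(-d2) = 0.59646170
P = K * exp(-rT) * N(-d2) - S_0' * N(-d1) = 57.8800 * 0.99700450 * 0.59646170 - 56.07018181 * 0.48173448 = 7.4088


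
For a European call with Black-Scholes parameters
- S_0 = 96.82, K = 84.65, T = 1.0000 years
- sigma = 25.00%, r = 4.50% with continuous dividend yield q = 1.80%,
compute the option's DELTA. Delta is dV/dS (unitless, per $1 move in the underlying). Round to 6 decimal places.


Answer: Delta = 0.765539

Derivation:
d1 = 0.7703139037; d2 = 0.5203139037
phi(d1) = 0.2965230604; exp(-qT) = 0.9821610324; exp(-rT) = 0.9559974818
N(d1) = 0.7794431446
Delta = exp(-qT) * N(d1) = 0.9821610324 * 0.7794431446 = 0.765539


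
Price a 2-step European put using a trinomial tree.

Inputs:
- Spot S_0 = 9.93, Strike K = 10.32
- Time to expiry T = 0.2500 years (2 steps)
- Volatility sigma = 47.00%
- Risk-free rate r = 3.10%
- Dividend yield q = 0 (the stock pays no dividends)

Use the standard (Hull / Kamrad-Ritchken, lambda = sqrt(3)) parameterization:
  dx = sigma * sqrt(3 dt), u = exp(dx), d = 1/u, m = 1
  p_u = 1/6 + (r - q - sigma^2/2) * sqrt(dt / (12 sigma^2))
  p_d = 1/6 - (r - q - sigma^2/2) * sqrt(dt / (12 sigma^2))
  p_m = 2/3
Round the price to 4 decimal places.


Answer: Price = V(0,0) = 1.0514

Derivation:
dt = T/N = 0.125000; dx = sigma*sqrt(3*dt) = 0.287815
u = exp(dx) = 1.333511; d = 1/u = 0.749900
p_u = 0.149414, p_m = 0.666667, p_d = 0.183920
Discount per step: exp(-r*dt) = 0.996132
Stock lattice S(k, j) with j the centered position index:
  k=0: S(0,+0) = 9.9300
  k=1: S(1,-1) = 7.4465; S(1,+0) = 9.9300; S(1,+1) = 13.2418
  k=2: S(2,-2) = 5.5841; S(2,-1) = 7.4465; S(2,+0) = 9.9300; S(2,+1) = 13.2418; S(2,+2) = 17.6580
Terminal payoffs V(N, j) = max(K - S_T, 0):
  V(2,-2) = 4.735860; V(2,-1) = 2.873490; V(2,+0) = 0.390000; V(2,+1) = 0.000000; V(2,+2) = 0.000000
Backward induction: V(k, j) = exp(-r*dt) * [p_u * V(k+1, j+1) + p_m * V(k+1, j) + p_d * V(k+1, j-1)]
  V(1,-1) = exp(-r*dt) * [p_u*0.390000 + p_m*2.873490 + p_d*4.735860] = 2.833946
  V(1,+0) = exp(-r*dt) * [p_u*0.000000 + p_m*0.390000 + p_d*2.873490] = 0.785441
  V(1,+1) = exp(-r*dt) * [p_u*0.000000 + p_m*0.000000 + p_d*0.390000] = 0.071451
  V(0,+0) = exp(-r*dt) * [p_u*0.071451 + p_m*0.785441 + p_d*2.833946] = 1.051439


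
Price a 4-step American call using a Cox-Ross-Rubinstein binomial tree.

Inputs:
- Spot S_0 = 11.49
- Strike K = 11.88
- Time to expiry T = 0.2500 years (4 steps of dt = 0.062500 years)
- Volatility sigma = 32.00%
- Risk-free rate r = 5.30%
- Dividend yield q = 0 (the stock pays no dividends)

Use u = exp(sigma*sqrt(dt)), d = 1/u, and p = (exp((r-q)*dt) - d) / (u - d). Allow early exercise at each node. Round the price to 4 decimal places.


dt = T/N = 0.062500
u = exp(sigma*sqrt(dt)) = 1.083287; d = 1/u = 0.923116
p = (exp((r-q)*dt) - d) / (u - d) = 0.500726
Discount per step: exp(-r*dt) = 0.996693
Stock lattice S(k, i) with i counting down-moves:
  k=0: S(0,0) = 11.4900
  k=1: S(1,0) = 12.4470; S(1,1) = 10.6066
  k=2: S(2,0) = 13.4836; S(2,1) = 11.4900; S(2,2) = 9.7911
  k=3: S(3,0) = 14.6067; S(3,1) = 12.4470; S(3,2) = 10.6066; S(3,3) = 9.0384
  k=4: S(4,0) = 15.8232; S(4,1) = 13.4836; S(4,2) = 11.4900; S(4,3) = 9.7911; S(4,4) = 8.3435
Terminal payoffs V(N, i) = max(S_T - K, 0):
  V(4,0) = 3.943198; V(4,1) = 1.603640; V(4,2) = 0.000000; V(4,3) = 0.000000; V(4,4) = 0.000000
Backward induction: V(k, i) = exp(-r*dt) * [p * V(k+1, i) + (1-p) * V(k+1, i+1)]; then take max(V_cont, immediate exercise) for American.
  V(3,0) = exp(-r*dt) * [p*3.943198 + (1-p)*1.603640] = 2.765940; exercise = 2.726653; V(3,0) = max -> 2.765940
  V(3,1) = exp(-r*dt) * [p*1.603640 + (1-p)*0.000000] = 0.800329; exercise = 0.566968; V(3,1) = max -> 0.800329
  V(3,2) = exp(-r*dt) * [p*0.000000 + (1-p)*0.000000] = 0.000000; exercise = 0.000000; V(3,2) = max -> 0.000000
  V(3,3) = exp(-r*dt) * [p*0.000000 + (1-p)*0.000000] = 0.000000; exercise = 0.000000; V(3,3) = max -> 0.000000
  V(2,0) = exp(-r*dt) * [p*2.765940 + (1-p)*0.800329] = 1.778660; exercise = 1.603640; V(2,0) = max -> 1.778660
  V(2,1) = exp(-r*dt) * [p*0.800329 + (1-p)*0.000000] = 0.399420; exercise = 0.000000; V(2,1) = max -> 0.399420
  V(2,2) = exp(-r*dt) * [p*0.000000 + (1-p)*0.000000] = 0.000000; exercise = 0.000000; V(2,2) = max -> 0.000000
  V(1,0) = exp(-r*dt) * [p*1.778660 + (1-p)*0.399420] = 1.086437; exercise = 0.566968; V(1,0) = max -> 1.086437
  V(1,1) = exp(-r*dt) * [p*0.399420 + (1-p)*0.000000] = 0.199339; exercise = 0.000000; V(1,1) = max -> 0.199339
  V(0,0) = exp(-r*dt) * [p*1.086437 + (1-p)*0.199339] = 0.641403; exercise = 0.000000; V(0,0) = max -> 0.641403

Answer: Price = V(0,0) = 0.6414


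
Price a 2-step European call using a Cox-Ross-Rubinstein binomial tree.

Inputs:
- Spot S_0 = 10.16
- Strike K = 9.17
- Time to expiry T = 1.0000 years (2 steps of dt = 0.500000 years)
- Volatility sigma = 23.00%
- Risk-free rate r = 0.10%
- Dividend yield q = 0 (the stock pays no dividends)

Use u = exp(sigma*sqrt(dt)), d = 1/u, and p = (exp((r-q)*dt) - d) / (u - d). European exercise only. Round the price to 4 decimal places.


Answer: Price = V(0,0) = 1.5307

Derivation:
dt = T/N = 0.500000
u = exp(sigma*sqrt(dt)) = 1.176607; d = 1/u = 0.849902
p = (exp((r-q)*dt) - d) / (u - d) = 0.460962
Discount per step: exp(-r*dt) = 0.999500
Stock lattice S(k, i) with i counting down-moves:
  k=0: S(0,0) = 10.1600
  k=1: S(1,0) = 11.9543; S(1,1) = 8.6350
  k=2: S(2,0) = 14.0655; S(2,1) = 10.1600; S(2,2) = 7.3389
Terminal payoffs V(N, i) = max(S_T - K, 0):
  V(2,0) = 4.895536; V(2,1) = 0.990000; V(2,2) = 0.000000
Backward induction: V(k, i) = exp(-r*dt) * [p * V(k+1, i) + (1-p) * V(k+1, i+1)].
  V(1,0) = exp(-r*dt) * [p*4.895536 + (1-p)*0.990000] = 2.788907
  V(1,1) = exp(-r*dt) * [p*0.990000 + (1-p)*0.000000] = 0.456124
  V(0,0) = exp(-r*dt) * [p*2.788907 + (1-p)*0.456124] = 1.530682


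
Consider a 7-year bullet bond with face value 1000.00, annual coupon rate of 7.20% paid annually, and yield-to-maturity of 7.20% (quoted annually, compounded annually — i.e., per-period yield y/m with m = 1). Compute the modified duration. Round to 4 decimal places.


Answer: Modified duration = 5.3519

Derivation:
Coupon per period c = face * coupon_rate / m = 72.000000
Periods per year m = 1; per-period yield y/m = 0.072000
Number of cashflows N = 7
Cashflows (t years, CF_t, discount factor 1/(1+y/m)^(m*t), PV):
  t = 1.0000: CF_t = 72.000000, DF = 0.932836, PV = 67.164179
  t = 2.0000: CF_t = 72.000000, DF = 0.870183, PV = 62.653152
  t = 3.0000: CF_t = 72.000000, DF = 0.811738, PV = 58.445105
  t = 4.0000: CF_t = 72.000000, DF = 0.757218, PV = 54.519687
  t = 5.0000: CF_t = 72.000000, DF = 0.706360, PV = 50.857917
  t = 6.0000: CF_t = 72.000000, DF = 0.658918, PV = 47.442087
  t = 7.0000: CF_t = 1072.000000, DF = 0.614662, PV = 658.917873
Price P = sum_t PV_t = 1000.000000
First compute Macaulay numerator sum_t t * PV_t:
  t * PV_t at t = 1.0000: 67.164179
  t * PV_t at t = 2.0000: 125.306304
  t * PV_t at t = 3.0000: 175.335314
  t * PV_t at t = 4.0000: 218.078749
  t * PV_t at t = 5.0000: 254.289586
  t * PV_t at t = 6.0000: 284.652521
  t * PV_t at t = 7.0000: 4612.425111
Macaulay duration D = 5737.251764 / 1000.000000 = 5.737252
Modified duration = D / (1 + y/m) = 5.737252 / (1 + 0.072000) = 5.351914


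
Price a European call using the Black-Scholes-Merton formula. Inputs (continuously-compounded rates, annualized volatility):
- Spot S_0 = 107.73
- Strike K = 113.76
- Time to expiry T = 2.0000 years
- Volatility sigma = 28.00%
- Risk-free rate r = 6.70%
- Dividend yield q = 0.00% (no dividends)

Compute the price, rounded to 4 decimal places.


Answer: Price = 20.7023

Derivation:
d1 = (ln(S/K) + (r - q + 0.5*sigma^2) * T) / (sigma * sqrt(T)) = 0.39885149
d2 = d1 - sigma * sqrt(T) = 0.00287169
exp(-rT) = 0.87459006; exp(-qT) = 1.00000000
C = S_0 * exp(-qT) * N(d1) - K * exp(-rT) * N(d2)
N(d1) = 0.65499868; N(d2) = 0.50114564
C = 107.7300 * 1.00000000 * 0.65499868 - 113.7600 * 0.87459006 * 0.50114564 = 20.7023


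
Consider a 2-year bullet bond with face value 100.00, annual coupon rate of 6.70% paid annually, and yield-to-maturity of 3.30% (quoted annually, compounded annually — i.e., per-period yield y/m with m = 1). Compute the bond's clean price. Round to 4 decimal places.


Answer: Price = 106.4776

Derivation:
Coupon per period c = face * coupon_rate / m = 6.700000
Periods per year m = 1; per-period yield y/m = 0.033000
Number of cashflows N = 2
Cashflows (t years, CF_t, discount factor 1/(1+y/m)^(m*t), PV):
  t = 1.0000: CF_t = 6.700000, DF = 0.968054, PV = 6.485963
  t = 2.0000: CF_t = 106.700000, DF = 0.937129, PV = 99.991660
Price P = sum_t PV_t = 106.477623


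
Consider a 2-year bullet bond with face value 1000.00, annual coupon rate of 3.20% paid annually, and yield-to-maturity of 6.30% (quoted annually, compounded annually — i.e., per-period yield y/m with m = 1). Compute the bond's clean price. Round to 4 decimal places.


Answer: Price = 943.4029

Derivation:
Coupon per period c = face * coupon_rate / m = 32.000000
Periods per year m = 1; per-period yield y/m = 0.063000
Number of cashflows N = 2
Cashflows (t years, CF_t, discount factor 1/(1+y/m)^(m*t), PV):
  t = 1.0000: CF_t = 32.000000, DF = 0.940734, PV = 30.103481
  t = 2.0000: CF_t = 1032.000000, DF = 0.884980, PV = 913.299391
Price P = sum_t PV_t = 943.402872


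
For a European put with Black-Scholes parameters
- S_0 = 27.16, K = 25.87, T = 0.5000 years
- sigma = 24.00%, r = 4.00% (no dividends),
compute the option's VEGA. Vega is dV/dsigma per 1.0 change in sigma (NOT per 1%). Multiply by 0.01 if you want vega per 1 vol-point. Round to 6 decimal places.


d1 = 0.4894434423; d2 = 0.3197378148
phi(d1) = 0.3539088182; exp(-qT) = 1.0000000000; exp(-rT) = 0.9801986733
Vega = S * exp(-qT) * phi(d1) * sqrt(T) = 27.1600 * 1.0000000000 * 0.3539088182 * 0.7071067812 = 6.796826

Answer: Vega = 6.796826


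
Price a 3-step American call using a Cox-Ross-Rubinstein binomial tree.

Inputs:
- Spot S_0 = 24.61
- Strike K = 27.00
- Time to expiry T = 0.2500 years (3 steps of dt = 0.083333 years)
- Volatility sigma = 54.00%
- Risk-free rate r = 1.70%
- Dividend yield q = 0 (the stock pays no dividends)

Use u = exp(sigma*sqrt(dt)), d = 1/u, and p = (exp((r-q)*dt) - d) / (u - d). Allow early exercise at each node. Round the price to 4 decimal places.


dt = T/N = 0.083333
u = exp(sigma*sqrt(dt)) = 1.168691; d = 1/u = 0.855658
p = (exp((r-q)*dt) - d) / (u - d) = 0.465636
Discount per step: exp(-r*dt) = 0.998584
Stock lattice S(k, i) with i counting down-moves:
  k=0: S(0,0) = 24.6100
  k=1: S(1,0) = 28.7615; S(1,1) = 21.0577
  k=2: S(2,0) = 33.6133; S(2,1) = 24.6100; S(2,2) = 18.0182
  k=3: S(3,0) = 39.2836; S(3,1) = 28.7615; S(3,2) = 21.0577; S(3,3) = 15.4174
Terminal payoffs V(N, i) = max(S_T - K, 0):
  V(3,0) = 12.283579; V(3,1) = 1.761493; V(3,2) = 0.000000; V(3,3) = 0.000000
Backward induction: V(k, i) = exp(-r*dt) * [p * V(k+1, i) + (1-p) * V(k+1, i+1)]; then take max(V_cont, immediate exercise) for American.
  V(2,0) = exp(-r*dt) * [p*12.283579 + (1-p)*1.761493] = 6.651529; exercise = 6.613306; V(2,0) = max -> 6.651529
  V(2,1) = exp(-r*dt) * [p*1.761493 + (1-p)*0.000000] = 0.819054; exercise = 0.000000; V(2,1) = max -> 0.819054
  V(2,2) = exp(-r*dt) * [p*0.000000 + (1-p)*0.000000] = 0.000000; exercise = 0.000000; V(2,2) = max -> 0.000000
  V(1,0) = exp(-r*dt) * [p*6.651529 + (1-p)*0.819054] = 3.529863; exercise = 1.761493; V(1,0) = max -> 3.529863
  V(1,1) = exp(-r*dt) * [p*0.819054 + (1-p)*0.000000] = 0.380841; exercise = 0.000000; V(1,1) = max -> 0.380841
  V(0,0) = exp(-r*dt) * [p*3.529863 + (1-p)*0.380841] = 1.844525; exercise = 0.000000; V(0,0) = max -> 1.844525

Answer: Price = V(0,0) = 1.8445


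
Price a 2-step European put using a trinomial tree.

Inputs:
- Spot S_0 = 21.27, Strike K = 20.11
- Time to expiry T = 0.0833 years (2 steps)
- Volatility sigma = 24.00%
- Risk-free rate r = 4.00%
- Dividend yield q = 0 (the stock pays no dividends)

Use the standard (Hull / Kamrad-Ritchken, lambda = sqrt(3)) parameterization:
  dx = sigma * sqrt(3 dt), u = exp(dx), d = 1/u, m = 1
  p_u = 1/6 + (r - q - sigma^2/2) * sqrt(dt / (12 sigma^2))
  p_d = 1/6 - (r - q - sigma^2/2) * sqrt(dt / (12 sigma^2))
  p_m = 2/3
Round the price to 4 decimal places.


Answer: Price = V(0,0) = 0.1820

Derivation:
dt = T/N = 0.041650; dx = sigma*sqrt(3*dt) = 0.084836
u = exp(dx) = 1.088538; d = 1/u = 0.918663
p_u = 0.169416, p_m = 0.666667, p_d = 0.163917
Discount per step: exp(-r*dt) = 0.998335
Stock lattice S(k, j) with j the centered position index:
  k=0: S(0,+0) = 21.2700
  k=1: S(1,-1) = 19.5400; S(1,+0) = 21.2700; S(1,+1) = 23.1532
  k=2: S(2,-2) = 17.9506; S(2,-1) = 19.5400; S(2,+0) = 21.2700; S(2,+1) = 23.1532; S(2,+2) = 25.2032
Terminal payoffs V(N, j) = max(K - S_T, 0):
  V(2,-2) = 2.159357; V(2,-1) = 0.570036; V(2,+0) = 0.000000; V(2,+1) = 0.000000; V(2,+2) = 0.000000
Backward induction: V(k, j) = exp(-r*dt) * [p_u * V(k+1, j+1) + p_m * V(k+1, j) + p_d * V(k+1, j-1)]
  V(1,-1) = exp(-r*dt) * [p_u*0.000000 + p_m*0.570036 + p_d*2.159357] = 0.732758
  V(1,+0) = exp(-r*dt) * [p_u*0.000000 + p_m*0.000000 + p_d*0.570036] = 0.093283
  V(1,+1) = exp(-r*dt) * [p_u*0.000000 + p_m*0.000000 + p_d*0.000000] = 0.000000
  V(0,+0) = exp(-r*dt) * [p_u*0.000000 + p_m*0.093283 + p_d*0.732758] = 0.181997


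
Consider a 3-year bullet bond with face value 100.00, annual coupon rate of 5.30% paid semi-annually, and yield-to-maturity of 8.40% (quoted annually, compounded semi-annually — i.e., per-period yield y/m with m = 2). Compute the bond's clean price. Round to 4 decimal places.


Answer: Price = 91.9273

Derivation:
Coupon per period c = face * coupon_rate / m = 2.650000
Periods per year m = 2; per-period yield y/m = 0.042000
Number of cashflows N = 6
Cashflows (t years, CF_t, discount factor 1/(1+y/m)^(m*t), PV):
  t = 0.5000: CF_t = 2.650000, DF = 0.959693, PV = 2.543186
  t = 1.0000: CF_t = 2.650000, DF = 0.921010, PV = 2.440678
  t = 1.5000: CF_t = 2.650000, DF = 0.883887, PV = 2.342301
  t = 2.0000: CF_t = 2.650000, DF = 0.848260, PV = 2.247890
  t = 2.5000: CF_t = 2.650000, DF = 0.814069, PV = 2.157284
  t = 3.0000: CF_t = 102.650000, DF = 0.781257, PV = 80.195988
Price P = sum_t PV_t = 91.927326


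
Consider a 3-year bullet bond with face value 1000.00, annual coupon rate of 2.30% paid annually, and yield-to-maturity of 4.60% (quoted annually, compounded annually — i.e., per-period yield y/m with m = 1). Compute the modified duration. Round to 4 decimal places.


Answer: Modified duration = 2.8017

Derivation:
Coupon per period c = face * coupon_rate / m = 23.000000
Periods per year m = 1; per-period yield y/m = 0.046000
Number of cashflows N = 3
Cashflows (t years, CF_t, discount factor 1/(1+y/m)^(m*t), PV):
  t = 1.0000: CF_t = 23.000000, DF = 0.956023, PV = 21.988528
  t = 2.0000: CF_t = 23.000000, DF = 0.913980, PV = 21.021537
  t = 3.0000: CF_t = 1023.000000, DF = 0.873786, PV = 893.882799
Price P = sum_t PV_t = 936.892864
First compute Macaulay numerator sum_t t * PV_t:
  t * PV_t at t = 1.0000: 21.988528
  t * PV_t at t = 2.0000: 42.043074
  t * PV_t at t = 3.0000: 2681.648396
Macaulay duration D = 2745.679998 / 936.892864 = 2.930623
Modified duration = D / (1 + y/m) = 2.930623 / (1 + 0.046000) = 2.801743


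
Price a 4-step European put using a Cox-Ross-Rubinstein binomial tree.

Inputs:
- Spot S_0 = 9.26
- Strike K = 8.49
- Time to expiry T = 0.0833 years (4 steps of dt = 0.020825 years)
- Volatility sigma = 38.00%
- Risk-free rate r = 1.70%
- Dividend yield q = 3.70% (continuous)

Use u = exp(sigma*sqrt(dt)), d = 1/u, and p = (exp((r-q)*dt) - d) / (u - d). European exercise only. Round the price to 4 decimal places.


dt = T/N = 0.020825
u = exp(sigma*sqrt(dt)) = 1.056369; d = 1/u = 0.946639
p = (exp((r-q)*dt) - d) / (u - d) = 0.482499
Discount per step: exp(-r*dt) = 0.999646
Stock lattice S(k, i) with i counting down-moves:
  k=0: S(0,0) = 9.2600
  k=1: S(1,0) = 9.7820; S(1,1) = 8.7659
  k=2: S(2,0) = 10.3334; S(2,1) = 9.2600; S(2,2) = 8.2981
  k=3: S(3,0) = 10.9159; S(3,1) = 9.7820; S(3,2) = 8.7659; S(3,3) = 7.8553
  k=4: S(4,0) = 11.5312; S(4,1) = 10.3334; S(4,2) = 9.2600; S(4,3) = 8.2981; S(4,4) = 7.4362
Terminal payoffs V(N, i) = max(K - S_T, 0):
  V(4,0) = 0.000000; V(4,1) = 0.000000; V(4,2) = 0.000000; V(4,3) = 0.191876; V(4,4) = 1.053838
Backward induction: V(k, i) = exp(-r*dt) * [p * V(k+1, i) + (1-p) * V(k+1, i+1)].
  V(3,0) = exp(-r*dt) * [p*0.000000 + (1-p)*0.000000] = 0.000000
  V(3,1) = exp(-r*dt) * [p*0.000000 + (1-p)*0.000000] = 0.000000
  V(3,2) = exp(-r*dt) * [p*0.000000 + (1-p)*0.191876] = 0.099261
  V(3,3) = exp(-r*dt) * [p*0.191876 + (1-p)*1.053838] = 0.637716
  V(2,0) = exp(-r*dt) * [p*0.000000 + (1-p)*0.000000] = 0.000000
  V(2,1) = exp(-r*dt) * [p*0.000000 + (1-p)*0.099261] = 0.051349
  V(2,2) = exp(-r*dt) * [p*0.099261 + (1-p)*0.637716] = 0.377778
  V(1,0) = exp(-r*dt) * [p*0.000000 + (1-p)*0.051349] = 0.026564
  V(1,1) = exp(-r*dt) * [p*0.051349 + (1-p)*0.377778] = 0.220199
  V(0,0) = exp(-r*dt) * [p*0.026564 + (1-p)*0.220199] = 0.126725

Answer: Price = V(0,0) = 0.1267


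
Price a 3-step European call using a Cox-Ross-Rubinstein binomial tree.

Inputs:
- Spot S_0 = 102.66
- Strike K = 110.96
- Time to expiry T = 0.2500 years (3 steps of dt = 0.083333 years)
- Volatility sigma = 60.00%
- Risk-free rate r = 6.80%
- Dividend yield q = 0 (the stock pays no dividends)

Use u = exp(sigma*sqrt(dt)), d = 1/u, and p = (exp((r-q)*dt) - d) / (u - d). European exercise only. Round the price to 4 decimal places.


dt = T/N = 0.083333
u = exp(sigma*sqrt(dt)) = 1.189110; d = 1/u = 0.840965
p = (exp((r-q)*dt) - d) / (u - d) = 0.473130
Discount per step: exp(-r*dt) = 0.994349
Stock lattice S(k, i) with i counting down-moves:
  k=0: S(0,0) = 102.6600
  k=1: S(1,0) = 122.0740; S(1,1) = 86.3335
  k=2: S(2,0) = 145.1594; S(2,1) = 102.6600; S(2,2) = 72.6034
  k=3: S(3,0) = 172.6105; S(3,1) = 122.0740; S(3,2) = 86.3335; S(3,3) = 61.0570
Terminal payoffs V(N, i) = max(S_T - K, 0):
  V(3,0) = 61.650533; V(3,1) = 11.114027; V(3,2) = 0.000000; V(3,3) = 0.000000
Backward induction: V(k, i) = exp(-r*dt) * [p * V(k+1, i) + (1-p) * V(k+1, i+1)].
  V(2,0) = exp(-r*dt) * [p*61.650533 + (1-p)*11.114027] = 34.826434
  V(2,1) = exp(-r*dt) * [p*11.114027 + (1-p)*0.000000] = 5.228662
  V(2,2) = exp(-r*dt) * [p*0.000000 + (1-p)*0.000000] = 0.000000
  V(1,0) = exp(-r*dt) * [p*34.826434 + (1-p)*5.228662] = 19.123570
  V(1,1) = exp(-r*dt) * [p*5.228662 + (1-p)*0.000000] = 2.459856
  V(0,0) = exp(-r*dt) * [p*19.123570 + (1-p)*2.459856] = 10.285503

Answer: Price = V(0,0) = 10.2855


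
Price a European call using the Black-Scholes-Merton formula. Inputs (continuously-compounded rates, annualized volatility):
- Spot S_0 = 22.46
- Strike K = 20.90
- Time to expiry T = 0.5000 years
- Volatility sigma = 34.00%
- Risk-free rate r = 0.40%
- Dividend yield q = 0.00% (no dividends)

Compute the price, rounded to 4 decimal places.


Answer: Price = 2.9701

Derivation:
d1 = (ln(S/K) + (r - q + 0.5*sigma^2) * T) / (sigma * sqrt(T)) = 0.42795263
d2 = d1 - sigma * sqrt(T) = 0.18753632
exp(-rT) = 0.99800200; exp(-qT) = 1.00000000
C = S_0 * exp(-qT) * N(d1) - K * exp(-rT) * N(d2)
N(d1) = 0.66565720; N(d2) = 0.57437993
C = 22.4600 * 1.00000000 * 0.66565720 - 20.9000 * 0.99800200 * 0.57437993 = 2.9701


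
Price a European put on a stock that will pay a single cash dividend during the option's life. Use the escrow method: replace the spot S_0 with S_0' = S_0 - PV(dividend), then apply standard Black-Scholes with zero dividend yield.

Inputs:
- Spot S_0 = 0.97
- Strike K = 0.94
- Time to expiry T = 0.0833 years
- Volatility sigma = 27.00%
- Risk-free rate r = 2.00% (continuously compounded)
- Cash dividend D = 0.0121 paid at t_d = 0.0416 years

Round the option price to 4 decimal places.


Answer: Price = 0.0207

Derivation:
PV(D) = D * exp(-r * t_d) = 0.0121 * 0.99916835 = 0.01208994
S_0' = S_0 - PV(D) = 0.9700 - 0.01208994 = 0.95791006
d1 = (ln(S_0'/K) + (r + sigma^2/2)*T) / (sigma*sqrt(T)) = 0.30254463
d2 = d1 - sigma*sqrt(T) = 0.22461793
exp(-rT) = 0.99833539
N(-d1) = 0.38111846; N(-d2) = 0.41113826
P = K * exp(-rT) * N(-d2) - S_0' * N(-d1) = 0.9400 * 0.99833539 * 0.41113826 - 0.95791006 * 0.38111846 = 0.0207


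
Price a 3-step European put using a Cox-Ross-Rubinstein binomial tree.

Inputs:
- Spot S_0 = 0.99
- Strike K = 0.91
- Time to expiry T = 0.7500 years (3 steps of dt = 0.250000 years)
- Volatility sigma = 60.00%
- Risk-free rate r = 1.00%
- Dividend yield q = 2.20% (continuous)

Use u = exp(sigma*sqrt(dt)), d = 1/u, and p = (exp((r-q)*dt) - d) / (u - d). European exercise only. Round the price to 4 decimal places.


dt = T/N = 0.250000
u = exp(sigma*sqrt(dt)) = 1.349859; d = 1/u = 0.740818
p = (exp((r-q)*dt) - d) / (u - d) = 0.420639
Discount per step: exp(-r*dt) = 0.997503
Stock lattice S(k, i) with i counting down-moves:
  k=0: S(0,0) = 0.9900
  k=1: S(1,0) = 1.3364; S(1,1) = 0.7334
  k=2: S(2,0) = 1.8039; S(2,1) = 0.9900; S(2,2) = 0.5433
  k=3: S(3,0) = 2.4350; S(3,1) = 1.3364; S(3,2) = 0.7334; S(3,3) = 0.4025
Terminal payoffs V(N, i) = max(K - S_T, 0):
  V(3,0) = 0.000000; V(3,1) = 0.000000; V(3,2) = 0.176590; V(3,3) = 0.507496
Backward induction: V(k, i) = exp(-r*dt) * [p * V(k+1, i) + (1-p) * V(k+1, i+1)].
  V(2,0) = exp(-r*dt) * [p*0.000000 + (1-p)*0.000000] = 0.000000
  V(2,1) = exp(-r*dt) * [p*0.000000 + (1-p)*0.176590] = 0.102054
  V(2,2) = exp(-r*dt) * [p*0.176590 + (1-p)*0.507496] = 0.367384
  V(1,0) = exp(-r*dt) * [p*0.000000 + (1-p)*0.102054] = 0.058978
  V(1,1) = exp(-r*dt) * [p*0.102054 + (1-p)*0.367384] = 0.255137
  V(0,0) = exp(-r*dt) * [p*0.058978 + (1-p)*0.255137] = 0.172194

Answer: Price = V(0,0) = 0.1722


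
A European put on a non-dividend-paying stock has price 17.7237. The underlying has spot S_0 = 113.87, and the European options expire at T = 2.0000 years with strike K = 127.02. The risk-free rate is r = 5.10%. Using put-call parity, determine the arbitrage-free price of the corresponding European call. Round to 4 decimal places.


Put-call parity: C - P = S_0 * exp(-qT) - K * exp(-rT).
S_0 * exp(-qT) = 113.8700 * 1.00000000 = 113.87000000
K * exp(-rT) = 127.0200 * 0.90302955 = 114.70281365
C = P + S*exp(-qT) - K*exp(-rT)
C = 17.7237 + 113.87000000 - 114.70281365 = 16.8909

Answer: Call price = 16.8909


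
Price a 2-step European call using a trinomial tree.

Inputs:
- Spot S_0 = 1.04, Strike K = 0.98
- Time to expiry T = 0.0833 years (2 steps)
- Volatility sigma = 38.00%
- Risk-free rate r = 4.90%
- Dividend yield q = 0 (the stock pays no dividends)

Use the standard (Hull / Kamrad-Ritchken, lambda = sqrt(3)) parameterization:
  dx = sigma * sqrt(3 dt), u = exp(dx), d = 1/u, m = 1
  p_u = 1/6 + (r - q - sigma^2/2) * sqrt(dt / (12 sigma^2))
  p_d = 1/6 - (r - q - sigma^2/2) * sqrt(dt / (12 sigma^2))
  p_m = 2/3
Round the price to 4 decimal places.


dt = T/N = 0.041650; dx = sigma*sqrt(3*dt) = 0.134323
u = exp(dx) = 1.143763; d = 1/u = 0.874307
p_u = 0.163070, p_m = 0.666667, p_d = 0.170264
Discount per step: exp(-r*dt) = 0.997961
Stock lattice S(k, j) with j the centered position index:
  k=0: S(0,+0) = 1.0400
  k=1: S(1,-1) = 0.9093; S(1,+0) = 1.0400; S(1,+1) = 1.1895
  k=2: S(2,-2) = 0.7950; S(2,-1) = 0.9093; S(2,+0) = 1.0400; S(2,+1) = 1.1895; S(2,+2) = 1.3605
Terminal payoffs V(N, j) = max(S_T - K, 0):
  V(2,-2) = 0.000000; V(2,-1) = 0.000000; V(2,+0) = 0.060000; V(2,+1) = 0.209513; V(2,+2) = 0.380521
Backward induction: V(k, j) = exp(-r*dt) * [p_u * V(k+1, j+1) + p_m * V(k+1, j) + p_d * V(k+1, j-1)]
  V(1,-1) = exp(-r*dt) * [p_u*0.060000 + p_m*0.000000 + p_d*0.000000] = 0.009764
  V(1,+0) = exp(-r*dt) * [p_u*0.209513 + p_m*0.060000 + p_d*0.000000] = 0.074014
  V(1,+1) = exp(-r*dt) * [p_u*0.380521 + p_m*0.209513 + p_d*0.060000] = 0.211511
  V(0,+0) = exp(-r*dt) * [p_u*0.211511 + p_m*0.074014 + p_d*0.009764] = 0.085322

Answer: Price = V(0,0) = 0.0853
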